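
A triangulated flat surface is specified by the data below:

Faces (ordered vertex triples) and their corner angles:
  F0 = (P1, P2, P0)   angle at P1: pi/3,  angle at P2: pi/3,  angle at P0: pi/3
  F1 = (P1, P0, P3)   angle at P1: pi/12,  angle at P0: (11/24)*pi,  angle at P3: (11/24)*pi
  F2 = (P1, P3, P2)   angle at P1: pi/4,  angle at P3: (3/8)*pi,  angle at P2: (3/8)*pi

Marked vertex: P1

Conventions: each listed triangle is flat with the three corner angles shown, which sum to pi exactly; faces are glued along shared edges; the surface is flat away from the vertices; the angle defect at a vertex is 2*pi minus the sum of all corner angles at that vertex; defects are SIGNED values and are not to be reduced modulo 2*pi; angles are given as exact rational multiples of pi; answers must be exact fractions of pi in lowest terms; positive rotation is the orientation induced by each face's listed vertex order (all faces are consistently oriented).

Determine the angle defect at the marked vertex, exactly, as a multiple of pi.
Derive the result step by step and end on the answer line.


Sum of corner angles at P1: (2/3)*pi
defect = 2*pi - (2/3)*pi

Answer: defect(P1) = (4/3)*pi


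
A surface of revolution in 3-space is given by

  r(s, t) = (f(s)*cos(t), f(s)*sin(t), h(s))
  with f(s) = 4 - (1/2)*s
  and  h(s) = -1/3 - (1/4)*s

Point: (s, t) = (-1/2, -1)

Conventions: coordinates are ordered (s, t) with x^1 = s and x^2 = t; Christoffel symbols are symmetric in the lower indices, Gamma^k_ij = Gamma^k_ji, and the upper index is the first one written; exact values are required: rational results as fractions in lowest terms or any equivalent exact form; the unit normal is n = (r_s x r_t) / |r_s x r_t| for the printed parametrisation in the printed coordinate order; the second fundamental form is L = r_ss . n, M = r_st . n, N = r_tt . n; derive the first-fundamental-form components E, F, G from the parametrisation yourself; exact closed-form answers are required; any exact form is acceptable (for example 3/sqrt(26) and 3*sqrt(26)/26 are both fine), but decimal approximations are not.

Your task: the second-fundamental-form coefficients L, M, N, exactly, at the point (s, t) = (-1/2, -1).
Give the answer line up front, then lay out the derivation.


Answer: L = 0, M = 0, N = -17*sqrt(5)/20

f = 17/4, f' = -1/2, f'' = 0, h' = -1/4, h'' = 0
E = 5/16, F = 0, G = 289/16; answer radicand W^2 = 5/16
unnormalised second-form numerators: l = 0, m = 0, n = -17/16; L = l/sqrt(5/16), and similarly M = m/sqrt(W^2), N = n/sqrt(W^2)


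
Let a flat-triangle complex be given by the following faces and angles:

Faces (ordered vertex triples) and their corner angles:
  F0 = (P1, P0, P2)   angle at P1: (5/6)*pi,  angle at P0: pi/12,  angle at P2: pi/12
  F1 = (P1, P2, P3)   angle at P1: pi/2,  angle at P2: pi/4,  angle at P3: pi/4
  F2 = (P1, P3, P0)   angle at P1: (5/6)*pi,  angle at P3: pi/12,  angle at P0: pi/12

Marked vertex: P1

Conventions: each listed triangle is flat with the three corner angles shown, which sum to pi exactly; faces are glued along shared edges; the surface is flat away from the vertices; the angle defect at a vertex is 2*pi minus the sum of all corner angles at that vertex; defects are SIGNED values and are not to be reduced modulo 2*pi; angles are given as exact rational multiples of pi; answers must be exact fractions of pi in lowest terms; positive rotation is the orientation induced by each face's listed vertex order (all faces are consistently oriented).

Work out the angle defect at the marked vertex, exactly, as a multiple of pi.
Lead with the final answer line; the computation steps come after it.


Answer: defect(P1) = -pi/6

Sum of corner angles at P1: (13/6)*pi
defect = 2*pi - (13/6)*pi


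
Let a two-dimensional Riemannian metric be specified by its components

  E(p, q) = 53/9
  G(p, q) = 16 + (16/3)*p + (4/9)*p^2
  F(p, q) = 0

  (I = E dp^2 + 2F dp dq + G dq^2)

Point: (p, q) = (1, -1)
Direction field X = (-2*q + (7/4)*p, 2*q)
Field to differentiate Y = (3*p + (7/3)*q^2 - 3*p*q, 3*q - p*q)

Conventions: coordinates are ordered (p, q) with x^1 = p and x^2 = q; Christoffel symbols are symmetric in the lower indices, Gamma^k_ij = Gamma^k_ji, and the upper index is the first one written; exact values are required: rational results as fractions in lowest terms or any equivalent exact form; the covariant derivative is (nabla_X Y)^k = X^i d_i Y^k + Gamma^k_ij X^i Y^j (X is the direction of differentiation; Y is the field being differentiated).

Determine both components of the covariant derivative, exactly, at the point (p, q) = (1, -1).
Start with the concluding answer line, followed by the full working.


Answer: (nabla_X Y)^p = 11359/318, (nabla_X Y)^q = -311/84

E = 53/9, F = 0, G = 196/9 at the point
E_p = 0, E_q = 0, F_p = 0, F_q = 0, G_p = 56/9, G_q = 0
EG - F^2 = 10388/81;  g^inv = (81/10388) * [[196/9, 0], [0, 53/9]]
first-kind symbols [ij,l] = (1/2)(d_i g_jl + d_j g_il - d_l g_ij): [pp,p] = E_p/2 = 0, [pp,q] = F_p - E_q/2 = 0, [pq,p] = E_q/2 = 0, [pq,q] = G_p/2 = 28/9, [qq,p] = F_q - G_p/2 = -28/9, [qq,q] = G_q/2 = 0
Gamma^p_ij = (G*[ij,p] - F*[ij,q])/(EG - F^2), Gamma^q_ij = (E*[ij,q] - F*[ij,p])/(EG - F^2)
Gamma_ppp = 0, Gamma_ppq = 0, Gamma_pqq = -28/53, Gamma_qpp = 0, Gamma_qpq = 1/7, Gamma_qqq = 0
X = (15/4, -2), Y = (25/3, -2) at the point


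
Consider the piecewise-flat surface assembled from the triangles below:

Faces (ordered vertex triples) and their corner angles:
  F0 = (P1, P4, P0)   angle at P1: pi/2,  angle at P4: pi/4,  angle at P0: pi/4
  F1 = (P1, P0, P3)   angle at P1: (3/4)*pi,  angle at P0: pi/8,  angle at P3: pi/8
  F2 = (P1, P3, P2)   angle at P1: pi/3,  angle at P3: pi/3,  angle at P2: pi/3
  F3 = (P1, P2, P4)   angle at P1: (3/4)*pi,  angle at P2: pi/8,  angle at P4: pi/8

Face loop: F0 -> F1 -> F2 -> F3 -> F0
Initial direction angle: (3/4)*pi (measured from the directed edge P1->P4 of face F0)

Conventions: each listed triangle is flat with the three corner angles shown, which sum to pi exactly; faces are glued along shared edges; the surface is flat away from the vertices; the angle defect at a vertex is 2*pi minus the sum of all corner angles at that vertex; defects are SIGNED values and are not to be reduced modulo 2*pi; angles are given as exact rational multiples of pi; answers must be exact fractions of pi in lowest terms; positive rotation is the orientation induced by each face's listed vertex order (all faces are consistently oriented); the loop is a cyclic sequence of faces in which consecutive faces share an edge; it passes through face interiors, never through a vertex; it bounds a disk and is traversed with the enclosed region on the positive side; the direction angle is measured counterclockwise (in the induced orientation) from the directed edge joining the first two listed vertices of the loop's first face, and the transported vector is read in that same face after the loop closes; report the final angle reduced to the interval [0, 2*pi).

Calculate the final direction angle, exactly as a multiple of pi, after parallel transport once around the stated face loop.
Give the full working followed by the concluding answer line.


enclosed vertex P1: corner angles sum to (7/3)*pi, defect = 2*pi - (7/3)*pi = -pi/3
adding the enclosed defects to the starting angle (mod 2*pi, induced orientation) gives the holonomy
final angle = (3/4)*pi - pi/3 = (5/12)*pi (mod 2*pi)

Answer: final direction angle = (5/12)*pi


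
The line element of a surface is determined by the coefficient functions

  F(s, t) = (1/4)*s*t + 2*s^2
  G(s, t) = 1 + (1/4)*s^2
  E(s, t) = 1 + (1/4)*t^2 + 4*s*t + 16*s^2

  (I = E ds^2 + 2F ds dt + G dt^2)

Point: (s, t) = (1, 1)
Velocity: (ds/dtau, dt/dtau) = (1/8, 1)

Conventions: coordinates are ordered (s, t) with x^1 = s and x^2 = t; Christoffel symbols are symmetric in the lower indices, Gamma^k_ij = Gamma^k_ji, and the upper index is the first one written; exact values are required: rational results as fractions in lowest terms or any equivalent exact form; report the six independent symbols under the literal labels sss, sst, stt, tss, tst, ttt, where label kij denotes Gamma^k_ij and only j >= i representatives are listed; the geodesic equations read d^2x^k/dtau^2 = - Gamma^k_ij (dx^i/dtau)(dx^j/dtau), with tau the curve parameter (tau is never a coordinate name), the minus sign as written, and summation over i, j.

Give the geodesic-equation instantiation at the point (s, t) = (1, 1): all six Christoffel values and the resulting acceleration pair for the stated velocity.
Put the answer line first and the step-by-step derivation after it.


Answer: Gamma_sss = 36/43, Gamma_sst = 9/86, Gamma_stt = 0, Gamma_tss = 4/43, Gamma_tst = 1/86, Gamma_ttt = 0; accelerations (d^2s/dtau^2, d^2t/dtau^2) = (-27/688, -3/688)

E = 85/4, F = 9/4, G = 5/4 at the point
E_s = 36, E_t = 9/2, F_s = 17/4, F_t = 1/4, G_s = 1/2, G_t = 0
EG - F^2 = 43/2;  g^inv = (2/43) * [[5/4, -9/4], [-9/4, 85/4]]
first-kind symbols [ij,l] = (1/2)(d_i g_jl + d_j g_il - d_l g_ij): [ss,s] = E_s/2 = 18, [ss,t] = F_s - E_t/2 = 2, [st,s] = E_t/2 = 9/4, [st,t] = G_s/2 = 1/4, [tt,s] = F_t - G_s/2 = 0, [tt,t] = G_t/2 = 0
Gamma^s_ij = (G*[ij,s] - F*[ij,t])/(EG - F^2), Gamma^t_ij = (E*[ij,t] - F*[ij,s])/(EG - F^2)
Gamma_sss = 36/43, Gamma_sst = 9/86, Gamma_stt = 0, Gamma_tss = 4/43, Gamma_tst = 1/86, Gamma_ttt = 0
d^2s/dtau^2 = -(Gamma_sss*(1/8)^2 + 2*Gamma_sst*(1/8)*(1) + Gamma_stt*(1)^2) = -27/688
d^2t/dtau^2 = -(Gamma_tss*(1/8)^2 + 2*Gamma_tst*(1/8)*(1) + Gamma_ttt*(1)^2) = -3/688


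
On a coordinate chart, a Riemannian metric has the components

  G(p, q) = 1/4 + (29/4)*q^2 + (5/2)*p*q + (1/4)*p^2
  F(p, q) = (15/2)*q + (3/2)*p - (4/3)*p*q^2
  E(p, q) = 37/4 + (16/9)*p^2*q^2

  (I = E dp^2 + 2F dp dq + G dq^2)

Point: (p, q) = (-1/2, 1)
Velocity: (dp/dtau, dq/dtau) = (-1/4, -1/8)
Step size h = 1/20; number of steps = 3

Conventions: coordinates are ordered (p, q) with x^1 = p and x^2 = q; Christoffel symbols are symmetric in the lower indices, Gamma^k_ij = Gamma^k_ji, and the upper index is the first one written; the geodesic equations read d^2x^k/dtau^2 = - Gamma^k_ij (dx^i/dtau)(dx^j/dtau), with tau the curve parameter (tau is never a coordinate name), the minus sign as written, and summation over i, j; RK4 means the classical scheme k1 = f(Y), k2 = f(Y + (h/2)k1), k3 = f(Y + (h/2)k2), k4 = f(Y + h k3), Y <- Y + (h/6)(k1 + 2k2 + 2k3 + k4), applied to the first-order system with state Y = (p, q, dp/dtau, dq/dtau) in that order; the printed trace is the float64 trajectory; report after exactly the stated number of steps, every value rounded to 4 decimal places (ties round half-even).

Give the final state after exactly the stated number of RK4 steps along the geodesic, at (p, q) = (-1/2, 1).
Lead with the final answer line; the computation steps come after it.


Answer: p = -0.5365, q = 0.9797, dp/dtau = -0.2362, dq/dtau = -0.1457

f(Y) = (dp/dtau, dq/dtau, -Gamma^p_ij Y'^i Y'^j, -Gamma^q_ij Y'^i Y'^j) with the Gammas evaluated at the stage position; h = 0.050000; intermediate values shown to 6 dp
step 0: p = -0.5000, q = 1.0000, dp/dtau = -0.2500, dq/dtau = -0.1250
step 1:
  k1: at (p, q) = (-0.500000, 1.000000), (dp/dtau, dq/dtau) = (-0.250000, -0.125000); Gamma_ppp = -0.573726, Gamma_ppq = -0.894811, Gamma_pqq = -0.076999, Gamma_qpp = 0.630076, Gamma_qpq = 1.229547, Gamma_qqq = 1.139972; k1 = (-0.250000, -0.125000, 0.092987, -0.134038)
  k2: at (p, q) = (-0.506250, 0.996875), (dp/dtau, dq/dtau) = (-0.247675, -0.128351); Gamma_ppp = -0.576453, Gamma_ppq = -0.885700, Gamma_pqq = -0.061316, Gamma_qpp = 0.636008, Gamma_qpq = 1.224686, Gamma_qqq = 1.126315; k2 = (-0.247675, -0.128351, 0.092683, -0.135434)
  k3: at (p, q) = (-0.506192, 0.996791), (dp/dtau, dq/dtau) = (-0.247683, -0.128386); Gamma_ppp = -0.576506, Gamma_ppq = -0.885644, Gamma_pqq = -0.061293, Gamma_qpp = 0.636161, Gamma_qpq = 1.224693, Gamma_qqq = 1.126370; k3 = (-0.247683, -0.128386, 0.092702, -0.135480)
  k4: at (p, q) = (-0.512384, 0.993581), (dp/dtau, dq/dtau) = (-0.245365, -0.131774); Gamma_ppp = -0.578937, Gamma_ppq = -0.876235, Gamma_pqq = -0.045564, Gamma_qpp = 0.641866, Gamma_qpq = 1.219488, Gamma_qqq = 1.112596; k4 = (-0.245365, -0.131774, 0.092308, -0.136821)
  Y <- Y + (h/6)(k1 + 2k2 + 2k3 + k4): p = -0.5124, q = 0.9936, dp/dtau = -0.2454, dq/dtau = -0.1318
step 2:
  k1: at (p, q) = (-0.512384, 0.993581), (dp/dtau, dq/dtau) = (-0.245366, -0.131772); Gamma_ppp = -0.578936, Gamma_ppq = -0.876236, Gamma_pqq = -0.045565, Gamma_qpp = 0.641865, Gamma_qpq = 1.219489, Gamma_qqq = 1.112597; k1 = (-0.245366, -0.131772, 0.092308, -0.136820)
  k2: at (p, q) = (-0.518518, 0.990287), (dp/dtau, dq/dtau) = (-0.243058, -0.135193); Gamma_ppp = -0.581072, Gamma_ppq = -0.866544, Gamma_pqq = -0.029804, Gamma_qpp = 0.647340, Gamma_qpq = 1.213948, Gamma_qqq = 1.098719; k2 = (-0.243058, -0.135193, 0.091822, -0.138105)
  k3: at (p, q) = (-0.518460, 0.990201), (dp/dtau, dq/dtau) = (-0.243071, -0.135225); Gamma_ppp = -0.581130, Gamma_ppq = -0.866492, Gamma_pqq = -0.029782, Gamma_qpp = 0.647503, Gamma_qpq = 1.213961, Gamma_qqq = 1.098777; k3 = (-0.243071, -0.135225, 0.091842, -0.138153)
  k4: at (p, q) = (-0.524538, 0.986820), (dp/dtau, dq/dtau) = (-0.240774, -0.138680); Gamma_ppp = -0.582982, Gamma_ppq = -0.856529, Gamma_pqq = -0.014000, Gamma_qpp = 0.652763, Gamma_qpq = 1.208098, Gamma_qqq = 1.084806; k4 = (-0.240774, -0.138680, 0.091266, -0.139383)
  Y <- Y + (h/6)(k1 + 2k2 + 2k3 + k4): p = -0.5245, q = 0.9868, dp/dtau = -0.2408, dq/dtau = -0.1387
step 3:
  k1: at (p, q) = (-0.524537, 0.986821), (dp/dtau, dq/dtau) = (-0.240775, -0.138678); Gamma_ppp = -0.582981, Gamma_ppq = -0.856530, Gamma_pqq = -0.014001, Gamma_qpp = 0.652762, Gamma_qpq = 1.208098, Gamma_qqq = 1.084807; k1 = (-0.240775, -0.138678, 0.091266, -0.139383)
  k2: at (p, q) = (-0.530557, 0.983354), (dp/dtau, dq/dtau) = (-0.238494, -0.142163); Gamma_ppp = -0.584551, Gamma_ppq = -0.846312, Gamma_pqq = 0.001789, Gamma_qpp = 0.657806, Gamma_qpq = 1.201923, Gamma_qqq = 1.070756; k2 = (-0.238494, -0.142163, 0.090601, -0.140558)
  k3: at (p, q) = (-0.530500, 0.983266), (dp/dtau, dq/dtau) = (-0.238510, -0.142192); Gamma_ppp = -0.584614, Gamma_ppq = -0.846263, Gamma_pqq = 0.001809, Gamma_qpp = 0.657981, Gamma_qpq = 1.201942, Gamma_qqq = 1.070817; k3 = (-0.238510, -0.142192, 0.090621, -0.140607)
  k4: at (p, q) = (-0.536463, 0.979711), (dp/dtau, dq/dtau) = (-0.236244, -0.145709); Gamma_ppp = -0.585913, Gamma_ppq = -0.835803, Gamma_pqq = 0.017597, Gamma_qpp = 0.662825, Gamma_qpq = 1.195469, Gamma_qqq = 1.056699; k4 = (-0.236244, -0.145709, 0.089868, -0.141731)
  Y <- Y + (h/6)(k1 + 2k2 + 2k3 + k4): p = -0.5365, q = 0.9797, dp/dtau = -0.2362, dq/dtau = -0.1457


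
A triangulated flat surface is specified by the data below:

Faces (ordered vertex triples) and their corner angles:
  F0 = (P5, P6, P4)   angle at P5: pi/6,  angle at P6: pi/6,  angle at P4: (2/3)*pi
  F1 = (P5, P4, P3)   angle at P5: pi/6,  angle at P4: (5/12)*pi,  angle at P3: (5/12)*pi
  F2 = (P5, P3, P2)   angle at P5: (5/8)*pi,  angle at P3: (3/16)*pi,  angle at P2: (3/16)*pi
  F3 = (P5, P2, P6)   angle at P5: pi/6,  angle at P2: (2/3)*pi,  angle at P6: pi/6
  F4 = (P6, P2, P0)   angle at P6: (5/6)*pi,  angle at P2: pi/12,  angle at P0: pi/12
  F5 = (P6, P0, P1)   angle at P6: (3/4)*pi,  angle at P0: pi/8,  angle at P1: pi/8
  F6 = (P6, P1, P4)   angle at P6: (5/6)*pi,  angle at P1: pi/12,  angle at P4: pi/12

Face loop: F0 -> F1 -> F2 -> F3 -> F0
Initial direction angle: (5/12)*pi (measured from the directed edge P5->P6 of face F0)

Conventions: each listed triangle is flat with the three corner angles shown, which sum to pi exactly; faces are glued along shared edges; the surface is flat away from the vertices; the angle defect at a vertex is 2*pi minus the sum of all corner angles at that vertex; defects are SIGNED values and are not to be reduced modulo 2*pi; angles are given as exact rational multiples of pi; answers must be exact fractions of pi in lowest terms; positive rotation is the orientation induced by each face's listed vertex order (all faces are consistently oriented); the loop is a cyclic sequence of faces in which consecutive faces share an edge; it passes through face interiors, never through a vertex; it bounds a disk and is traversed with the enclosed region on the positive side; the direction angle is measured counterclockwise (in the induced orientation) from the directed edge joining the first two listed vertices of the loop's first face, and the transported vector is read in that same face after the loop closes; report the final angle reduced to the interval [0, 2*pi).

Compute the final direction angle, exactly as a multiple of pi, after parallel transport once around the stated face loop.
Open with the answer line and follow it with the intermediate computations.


Answer: final direction angle = (31/24)*pi

enclosed vertex P5: corner angles sum to (9/8)*pi, defect = 2*pi - (9/8)*pi = (7/8)*pi
holonomy = initial angle + sum of enclosed defects (mod 2*pi), positive in the induced orientation
final angle = (5/12)*pi + (7/8)*pi = (31/24)*pi (mod 2*pi)


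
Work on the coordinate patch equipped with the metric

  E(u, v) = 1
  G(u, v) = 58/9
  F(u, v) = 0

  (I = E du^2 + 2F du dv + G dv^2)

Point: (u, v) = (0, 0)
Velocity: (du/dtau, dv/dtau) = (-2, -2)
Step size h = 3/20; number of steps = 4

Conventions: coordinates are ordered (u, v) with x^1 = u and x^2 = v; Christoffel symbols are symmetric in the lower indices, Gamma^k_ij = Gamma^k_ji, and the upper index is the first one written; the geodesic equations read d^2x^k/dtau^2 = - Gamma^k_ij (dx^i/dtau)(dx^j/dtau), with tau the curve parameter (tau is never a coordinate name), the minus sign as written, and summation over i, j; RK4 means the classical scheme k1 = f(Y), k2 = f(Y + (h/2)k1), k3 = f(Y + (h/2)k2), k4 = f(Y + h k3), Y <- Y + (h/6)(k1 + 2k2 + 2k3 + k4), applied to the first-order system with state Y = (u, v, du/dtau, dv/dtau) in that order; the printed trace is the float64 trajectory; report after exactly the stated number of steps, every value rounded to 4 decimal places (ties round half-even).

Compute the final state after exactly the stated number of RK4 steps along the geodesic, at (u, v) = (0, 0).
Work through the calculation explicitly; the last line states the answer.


f(Y) = (du/dtau, dv/dtau, -Gamma^u_ij Y'^i Y'^j, -Gamma^v_ij Y'^i Y'^j) with the Gammas evaluated at the stage position; h = 0.150000; intermediate values shown to 6 dp
step 0: u = 0.0000, v = 0.0000, du/dtau = -2.0000, dv/dtau = -2.0000
step 1:
  k1: at (u, v) = (0.000000, 0.000000), (du/dtau, dv/dtau) = (-2.000000, -2.000000); Gamma_uuu = 0.000000, Gamma_uuv = 0.000000, Gamma_uvv = 0.000000, Gamma_vuu = 0.000000, Gamma_vuv = 0.000000, Gamma_vvv = 0.000000; k1 = (-2.000000, -2.000000, 0.000000, 0.000000)
  k2: at (u, v) = (-0.150000, -0.150000), (du/dtau, dv/dtau) = (-2.000000, -2.000000); Gamma_uuu = 0.000000, Gamma_uuv = 0.000000, Gamma_uvv = 0.000000, Gamma_vuu = 0.000000, Gamma_vuv = 0.000000, Gamma_vvv = 0.000000; k2 = (-2.000000, -2.000000, 0.000000, 0.000000)
  k3: at (u, v) = (-0.150000, -0.150000), (du/dtau, dv/dtau) = (-2.000000, -2.000000); Gamma_uuu = 0.000000, Gamma_uuv = 0.000000, Gamma_uvv = 0.000000, Gamma_vuu = 0.000000, Gamma_vuv = 0.000000, Gamma_vvv = 0.000000; k3 = (-2.000000, -2.000000, 0.000000, 0.000000)
  k4: at (u, v) = (-0.300000, -0.300000), (du/dtau, dv/dtau) = (-2.000000, -2.000000); Gamma_uuu = 0.000000, Gamma_uuv = 0.000000, Gamma_uvv = 0.000000, Gamma_vuu = 0.000000, Gamma_vuv = 0.000000, Gamma_vvv = 0.000000; k4 = (-2.000000, -2.000000, 0.000000, 0.000000)
  Y <- Y + (h/6)(k1 + 2k2 + 2k3 + k4): u = -0.3000, v = -0.3000, du/dtau = -2.0000, dv/dtau = -2.0000
step 2:
  k1: at (u, v) = (-0.300000, -0.300000), (du/dtau, dv/dtau) = (-2.000000, -2.000000); Gamma_uuu = 0.000000, Gamma_uuv = 0.000000, Gamma_uvv = 0.000000, Gamma_vuu = 0.000000, Gamma_vuv = 0.000000, Gamma_vvv = 0.000000; k1 = (-2.000000, -2.000000, 0.000000, 0.000000)
  k2: at (u, v) = (-0.450000, -0.450000), (du/dtau, dv/dtau) = (-2.000000, -2.000000); Gamma_uuu = 0.000000, Gamma_uuv = 0.000000, Gamma_uvv = 0.000000, Gamma_vuu = 0.000000, Gamma_vuv = 0.000000, Gamma_vvv = 0.000000; k2 = (-2.000000, -2.000000, 0.000000, 0.000000)
  k3: at (u, v) = (-0.450000, -0.450000), (du/dtau, dv/dtau) = (-2.000000, -2.000000); Gamma_uuu = 0.000000, Gamma_uuv = 0.000000, Gamma_uvv = 0.000000, Gamma_vuu = 0.000000, Gamma_vuv = 0.000000, Gamma_vvv = 0.000000; k3 = (-2.000000, -2.000000, 0.000000, 0.000000)
  k4: at (u, v) = (-0.600000, -0.600000), (du/dtau, dv/dtau) = (-2.000000, -2.000000); Gamma_uuu = 0.000000, Gamma_uuv = 0.000000, Gamma_uvv = 0.000000, Gamma_vuu = 0.000000, Gamma_vuv = 0.000000, Gamma_vvv = 0.000000; k4 = (-2.000000, -2.000000, 0.000000, 0.000000)
  Y <- Y + (h/6)(k1 + 2k2 + 2k3 + k4): u = -0.6000, v = -0.6000, du/dtau = -2.0000, dv/dtau = -2.0000
step 3:
  k1: at (u, v) = (-0.600000, -0.600000), (du/dtau, dv/dtau) = (-2.000000, -2.000000); Gamma_uuu = 0.000000, Gamma_uuv = 0.000000, Gamma_uvv = 0.000000, Gamma_vuu = 0.000000, Gamma_vuv = 0.000000, Gamma_vvv = 0.000000; k1 = (-2.000000, -2.000000, 0.000000, 0.000000)
  k2: at (u, v) = (-0.750000, -0.750000), (du/dtau, dv/dtau) = (-2.000000, -2.000000); Gamma_uuu = 0.000000, Gamma_uuv = 0.000000, Gamma_uvv = 0.000000, Gamma_vuu = 0.000000, Gamma_vuv = 0.000000, Gamma_vvv = 0.000000; k2 = (-2.000000, -2.000000, 0.000000, 0.000000)
  k3: at (u, v) = (-0.750000, -0.750000), (du/dtau, dv/dtau) = (-2.000000, -2.000000); Gamma_uuu = 0.000000, Gamma_uuv = 0.000000, Gamma_uvv = 0.000000, Gamma_vuu = 0.000000, Gamma_vuv = 0.000000, Gamma_vvv = 0.000000; k3 = (-2.000000, -2.000000, 0.000000, 0.000000)
  k4: at (u, v) = (-0.900000, -0.900000), (du/dtau, dv/dtau) = (-2.000000, -2.000000); Gamma_uuu = 0.000000, Gamma_uuv = 0.000000, Gamma_uvv = 0.000000, Gamma_vuu = 0.000000, Gamma_vuv = 0.000000, Gamma_vvv = 0.000000; k4 = (-2.000000, -2.000000, 0.000000, 0.000000)
  Y <- Y + (h/6)(k1 + 2k2 + 2k3 + k4): u = -0.9000, v = -0.9000, du/dtau = -2.0000, dv/dtau = -2.0000
step 4:
  k1: at (u, v) = (-0.900000, -0.900000), (du/dtau, dv/dtau) = (-2.000000, -2.000000); Gamma_uuu = 0.000000, Gamma_uuv = 0.000000, Gamma_uvv = 0.000000, Gamma_vuu = 0.000000, Gamma_vuv = 0.000000, Gamma_vvv = 0.000000; k1 = (-2.000000, -2.000000, 0.000000, 0.000000)
  k2: at (u, v) = (-1.050000, -1.050000), (du/dtau, dv/dtau) = (-2.000000, -2.000000); Gamma_uuu = 0.000000, Gamma_uuv = 0.000000, Gamma_uvv = 0.000000, Gamma_vuu = 0.000000, Gamma_vuv = 0.000000, Gamma_vvv = 0.000000; k2 = (-2.000000, -2.000000, 0.000000, 0.000000)
  k3: at (u, v) = (-1.050000, -1.050000), (du/dtau, dv/dtau) = (-2.000000, -2.000000); Gamma_uuu = 0.000000, Gamma_uuv = 0.000000, Gamma_uvv = 0.000000, Gamma_vuu = 0.000000, Gamma_vuv = 0.000000, Gamma_vvv = 0.000000; k3 = (-2.000000, -2.000000, 0.000000, 0.000000)
  k4: at (u, v) = (-1.200000, -1.200000), (du/dtau, dv/dtau) = (-2.000000, -2.000000); Gamma_uuu = 0.000000, Gamma_uuv = 0.000000, Gamma_uvv = 0.000000, Gamma_vuu = 0.000000, Gamma_vuv = 0.000000, Gamma_vvv = 0.000000; k4 = (-2.000000, -2.000000, 0.000000, 0.000000)
  Y <- Y + (h/6)(k1 + 2k2 + 2k3 + k4): u = -1.2000, v = -1.2000, du/dtau = -2.0000, dv/dtau = -2.0000

Answer: u = -1.2000, v = -1.2000, du/dtau = -2.0000, dv/dtau = -2.0000


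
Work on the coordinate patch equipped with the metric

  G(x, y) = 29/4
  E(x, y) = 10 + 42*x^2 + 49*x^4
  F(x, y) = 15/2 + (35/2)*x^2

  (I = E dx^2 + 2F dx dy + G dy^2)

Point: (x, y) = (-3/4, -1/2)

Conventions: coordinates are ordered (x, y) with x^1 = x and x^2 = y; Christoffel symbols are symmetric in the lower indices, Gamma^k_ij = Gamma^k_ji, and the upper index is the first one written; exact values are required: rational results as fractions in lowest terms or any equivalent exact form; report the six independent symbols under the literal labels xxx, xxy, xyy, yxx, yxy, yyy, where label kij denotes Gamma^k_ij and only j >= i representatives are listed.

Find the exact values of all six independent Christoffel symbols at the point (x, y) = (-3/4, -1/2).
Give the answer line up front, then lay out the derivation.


Answer: Gamma_xxx = -18648/14177, Gamma_xxy = 0, Gamma_xyy = 0, Gamma_yxx = -6720/14177, Gamma_yxy = 0, Gamma_yyy = 0

E = 12577/256, F = 555/32, G = 29/4 at the point
E_x = -2331/16, E_y = 0, F_x = -105/4, F_y = 0, G_x = 0, G_y = 0
EG - F^2 = 14177/256;  g^inv = (256/14177) * [[29/4, -555/32], [-555/32, 12577/256]]
first-kind symbols [ij,l] = (1/2)(d_i g_jl + d_j g_il - d_l g_ij): [xx,x] = E_x/2 = -2331/32, [xx,y] = F_x - E_y/2 = -105/4, [xy,x] = E_y/2 = 0, [xy,y] = G_x/2 = 0, [yy,x] = F_y - G_x/2 = 0, [yy,y] = G_y/2 = 0
Gamma^x_ij = (G*[ij,x] - F*[ij,y])/(EG - F^2), Gamma^y_ij = (E*[ij,y] - F*[ij,x])/(EG - F^2)


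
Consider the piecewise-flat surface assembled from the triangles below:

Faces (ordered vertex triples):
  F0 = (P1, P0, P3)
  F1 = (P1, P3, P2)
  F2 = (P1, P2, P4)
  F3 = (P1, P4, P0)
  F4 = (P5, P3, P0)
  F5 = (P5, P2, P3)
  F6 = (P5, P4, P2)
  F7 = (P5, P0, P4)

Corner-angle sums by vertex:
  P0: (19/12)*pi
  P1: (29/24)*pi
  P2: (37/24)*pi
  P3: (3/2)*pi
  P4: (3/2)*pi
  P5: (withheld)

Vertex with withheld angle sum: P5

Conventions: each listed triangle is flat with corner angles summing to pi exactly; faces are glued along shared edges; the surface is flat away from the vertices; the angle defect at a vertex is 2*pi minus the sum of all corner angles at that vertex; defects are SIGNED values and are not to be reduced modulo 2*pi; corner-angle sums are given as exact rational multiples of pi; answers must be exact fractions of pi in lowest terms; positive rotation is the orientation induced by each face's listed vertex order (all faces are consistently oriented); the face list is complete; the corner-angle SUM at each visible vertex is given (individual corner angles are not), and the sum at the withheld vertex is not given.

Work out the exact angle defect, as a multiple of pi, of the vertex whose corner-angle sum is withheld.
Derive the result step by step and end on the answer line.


V = 6, E = 12, F = 8; chi = V - E + F = 2
Gauss-Bonnet: total defect = 2*pi*chi = 4*pi; visible defects sum to (8/3)*pi

Answer: defect(P5) = (4/3)*pi


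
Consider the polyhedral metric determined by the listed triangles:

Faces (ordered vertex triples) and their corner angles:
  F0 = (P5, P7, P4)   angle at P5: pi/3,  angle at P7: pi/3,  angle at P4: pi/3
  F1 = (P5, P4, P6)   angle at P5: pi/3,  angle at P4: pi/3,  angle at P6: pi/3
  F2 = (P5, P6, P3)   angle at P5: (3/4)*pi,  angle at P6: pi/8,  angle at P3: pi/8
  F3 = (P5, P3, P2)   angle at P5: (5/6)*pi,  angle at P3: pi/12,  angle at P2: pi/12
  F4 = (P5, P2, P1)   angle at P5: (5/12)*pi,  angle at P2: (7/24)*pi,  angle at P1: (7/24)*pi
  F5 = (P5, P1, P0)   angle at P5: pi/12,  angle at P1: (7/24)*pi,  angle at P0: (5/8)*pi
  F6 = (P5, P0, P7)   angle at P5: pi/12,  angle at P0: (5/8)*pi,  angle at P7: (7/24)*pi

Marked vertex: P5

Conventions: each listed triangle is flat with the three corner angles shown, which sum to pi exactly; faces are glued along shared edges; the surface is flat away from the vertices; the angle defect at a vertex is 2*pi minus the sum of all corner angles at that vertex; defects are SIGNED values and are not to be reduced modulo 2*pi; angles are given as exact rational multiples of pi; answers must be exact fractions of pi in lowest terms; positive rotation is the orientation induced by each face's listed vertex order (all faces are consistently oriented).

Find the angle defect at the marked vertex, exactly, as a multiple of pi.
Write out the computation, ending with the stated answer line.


Sum of corner angles at P5: (17/6)*pi
defect = 2*pi - (17/6)*pi

Answer: defect(P5) = (-5/6)*pi


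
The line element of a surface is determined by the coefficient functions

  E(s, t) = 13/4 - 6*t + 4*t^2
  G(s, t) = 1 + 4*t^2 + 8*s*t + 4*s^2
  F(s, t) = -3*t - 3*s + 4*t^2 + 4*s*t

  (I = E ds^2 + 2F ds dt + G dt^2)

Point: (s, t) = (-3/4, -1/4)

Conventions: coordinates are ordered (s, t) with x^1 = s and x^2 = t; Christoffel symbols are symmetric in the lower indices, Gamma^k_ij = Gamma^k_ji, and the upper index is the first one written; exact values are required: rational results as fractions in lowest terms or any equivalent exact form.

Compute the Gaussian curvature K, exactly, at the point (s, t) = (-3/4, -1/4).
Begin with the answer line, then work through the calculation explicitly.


Answer: K = -4/81

E = 5, F = 4, G = 5, EG - F^2 = 9 at the point
E_s = 0, E_t = -8, F_s = -4, F_t = -8, G_s = -8, G_t = -8
E_tt = 8, F_st = 4, G_ss = 8
Apply the Brioschi formula K = (det M1 - det M2)/(EG - F^2)^2 over the derivative matrices of E, F, G.
M1 = [[-E_tt/2 + F_st - G_ss/2, E_s/2, F_s - E_t/2], [F_t - G_s/2, E, F], [G_t/2, F, G]] = [[-4, 0, 0], [-4, 5, 4], [-4, 4, 5]]; det M1 = -36
M2 = [[0, E_t/2, G_s/2], [E_t/2, E, F], [G_s/2, F, G]] = [[0, -4, -4], [-4, 5, 4], [-4, 4, 5]]; det M2 = -32
det M1 - det M2 = -4; K = -4 / (9)^2 = -4/81


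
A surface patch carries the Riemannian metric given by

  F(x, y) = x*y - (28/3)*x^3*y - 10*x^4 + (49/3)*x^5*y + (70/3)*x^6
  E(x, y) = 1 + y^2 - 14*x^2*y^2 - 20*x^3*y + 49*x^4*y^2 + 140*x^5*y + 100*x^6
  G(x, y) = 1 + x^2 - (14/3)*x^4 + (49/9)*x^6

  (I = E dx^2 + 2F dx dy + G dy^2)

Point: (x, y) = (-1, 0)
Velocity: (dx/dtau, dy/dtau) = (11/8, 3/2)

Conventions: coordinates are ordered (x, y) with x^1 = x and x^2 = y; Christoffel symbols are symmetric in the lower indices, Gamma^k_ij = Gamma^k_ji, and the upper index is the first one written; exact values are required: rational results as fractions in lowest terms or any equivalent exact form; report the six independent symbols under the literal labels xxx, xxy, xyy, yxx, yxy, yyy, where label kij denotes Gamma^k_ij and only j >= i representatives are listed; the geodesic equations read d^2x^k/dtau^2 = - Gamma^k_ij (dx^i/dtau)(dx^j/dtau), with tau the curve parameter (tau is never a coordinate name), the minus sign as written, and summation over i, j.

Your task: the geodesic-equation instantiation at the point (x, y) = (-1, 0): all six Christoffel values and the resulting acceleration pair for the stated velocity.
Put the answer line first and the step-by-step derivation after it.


Answer: Gamma_xxx = -108/37, Gamma_xxy = -108/185, Gamma_xyy = 0, Gamma_yxx = -72/185, Gamma_yxy = -72/925, Gamma_yyy = 0; accelerations (d^2x/dtau^2, d^2y/dtau^2) = (23463/2960, 7821/7400)

E = 101, F = 40/3, G = 25/9 at the point
E_x = -600, E_y = -120, F_x = -100, F_y = -8, G_x = -16, G_y = 0
EG - F^2 = 925/9;  g^inv = (9/925) * [[25/9, -40/3], [-40/3, 101]]
first-kind symbols [ij,l] = (1/2)(d_i g_jl + d_j g_il - d_l g_ij): [xx,x] = E_x/2 = -300, [xx,y] = F_x - E_y/2 = -40, [xy,x] = E_y/2 = -60, [xy,y] = G_x/2 = -8, [yy,x] = F_y - G_x/2 = 0, [yy,y] = G_y/2 = 0
Gamma^x_ij = (G*[ij,x] - F*[ij,y])/(EG - F^2), Gamma^y_ij = (E*[ij,y] - F*[ij,x])/(EG - F^2)
Gamma_xxx = -108/37, Gamma_xxy = -108/185, Gamma_xyy = 0, Gamma_yxx = -72/185, Gamma_yxy = -72/925, Gamma_yyy = 0
d^2x/dtau^2 = -(Gamma_xxx*(11/8)^2 + 2*Gamma_xxy*(11/8)*(3/2) + Gamma_xyy*(3/2)^2) = 23463/2960
d^2y/dtau^2 = -(Gamma_yxx*(11/8)^2 + 2*Gamma_yxy*(11/8)*(3/2) + Gamma_yyy*(3/2)^2) = 7821/7400


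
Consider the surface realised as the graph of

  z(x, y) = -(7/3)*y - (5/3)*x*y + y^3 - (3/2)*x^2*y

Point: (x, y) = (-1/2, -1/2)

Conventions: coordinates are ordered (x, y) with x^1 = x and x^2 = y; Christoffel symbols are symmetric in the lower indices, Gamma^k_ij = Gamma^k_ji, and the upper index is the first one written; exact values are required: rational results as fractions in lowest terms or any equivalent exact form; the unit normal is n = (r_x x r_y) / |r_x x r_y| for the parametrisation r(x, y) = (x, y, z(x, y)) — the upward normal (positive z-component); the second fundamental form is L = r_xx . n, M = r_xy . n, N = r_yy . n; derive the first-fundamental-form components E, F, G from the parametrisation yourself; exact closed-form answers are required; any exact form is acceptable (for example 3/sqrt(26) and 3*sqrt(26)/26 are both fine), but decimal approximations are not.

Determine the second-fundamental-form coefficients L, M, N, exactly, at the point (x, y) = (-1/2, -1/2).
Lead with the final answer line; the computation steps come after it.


Answer: L = 36*sqrt(1309)/1309, M = -4*sqrt(1309)/1309, N = -72*sqrt(1309)/1309

z_x = 1/12, z_y = -9/8, z_xx = 3/2, z_xy = -1/6, z_yy = -3
E = 145/144, F = -3/32, G = 145/64; answer radicand W^2 = 1309/576
unnormalised second-form numerators: l = 3/2, m = -1/6, n = -3; L = l/sqrt(1309/576), and similarly M = m/sqrt(W^2), N = n/sqrt(W^2)


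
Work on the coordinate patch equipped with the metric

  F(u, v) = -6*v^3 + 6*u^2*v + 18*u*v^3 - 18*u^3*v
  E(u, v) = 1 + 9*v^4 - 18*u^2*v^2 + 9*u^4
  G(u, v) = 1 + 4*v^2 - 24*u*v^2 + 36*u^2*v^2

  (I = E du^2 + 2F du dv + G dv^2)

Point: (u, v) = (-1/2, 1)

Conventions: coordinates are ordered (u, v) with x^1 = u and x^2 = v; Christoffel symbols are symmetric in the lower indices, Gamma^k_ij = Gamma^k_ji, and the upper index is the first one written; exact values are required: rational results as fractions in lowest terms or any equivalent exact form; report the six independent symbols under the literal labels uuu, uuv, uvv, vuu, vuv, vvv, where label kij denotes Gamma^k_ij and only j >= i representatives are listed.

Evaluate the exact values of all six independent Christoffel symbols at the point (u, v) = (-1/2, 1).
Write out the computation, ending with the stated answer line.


E = 97/16, F = -45/4, G = 26 at the point
E_u = 27/2, E_v = 27, F_u = -3/2, F_v = -165/4, G_u = -60, G_v = 50
EG - F^2 = 497/16;  g^inv = (16/497) * [[26, 45/4], [45/4, 97/16]]
first-kind symbols [ij,l] = (1/2)(d_i g_jl + d_j g_il - d_l g_ij): [uu,u] = E_u/2 = 27/4, [uu,v] = F_u - E_v/2 = -15, [uv,u] = E_v/2 = 27/2, [uv,v] = G_u/2 = -30, [vv,u] = F_v - G_u/2 = -45/4, [vv,v] = G_v/2 = 25
Gamma^u_ij = (G*[ij,u] - F*[ij,v])/(EG - F^2), Gamma^v_ij = (E*[ij,v] - F*[ij,u])/(EG - F^2)

Answer: Gamma_uuu = 108/497, Gamma_uuv = 216/497, Gamma_uvv = -180/497, Gamma_vuu = -240/497, Gamma_vuv = -480/497, Gamma_vvv = 400/497


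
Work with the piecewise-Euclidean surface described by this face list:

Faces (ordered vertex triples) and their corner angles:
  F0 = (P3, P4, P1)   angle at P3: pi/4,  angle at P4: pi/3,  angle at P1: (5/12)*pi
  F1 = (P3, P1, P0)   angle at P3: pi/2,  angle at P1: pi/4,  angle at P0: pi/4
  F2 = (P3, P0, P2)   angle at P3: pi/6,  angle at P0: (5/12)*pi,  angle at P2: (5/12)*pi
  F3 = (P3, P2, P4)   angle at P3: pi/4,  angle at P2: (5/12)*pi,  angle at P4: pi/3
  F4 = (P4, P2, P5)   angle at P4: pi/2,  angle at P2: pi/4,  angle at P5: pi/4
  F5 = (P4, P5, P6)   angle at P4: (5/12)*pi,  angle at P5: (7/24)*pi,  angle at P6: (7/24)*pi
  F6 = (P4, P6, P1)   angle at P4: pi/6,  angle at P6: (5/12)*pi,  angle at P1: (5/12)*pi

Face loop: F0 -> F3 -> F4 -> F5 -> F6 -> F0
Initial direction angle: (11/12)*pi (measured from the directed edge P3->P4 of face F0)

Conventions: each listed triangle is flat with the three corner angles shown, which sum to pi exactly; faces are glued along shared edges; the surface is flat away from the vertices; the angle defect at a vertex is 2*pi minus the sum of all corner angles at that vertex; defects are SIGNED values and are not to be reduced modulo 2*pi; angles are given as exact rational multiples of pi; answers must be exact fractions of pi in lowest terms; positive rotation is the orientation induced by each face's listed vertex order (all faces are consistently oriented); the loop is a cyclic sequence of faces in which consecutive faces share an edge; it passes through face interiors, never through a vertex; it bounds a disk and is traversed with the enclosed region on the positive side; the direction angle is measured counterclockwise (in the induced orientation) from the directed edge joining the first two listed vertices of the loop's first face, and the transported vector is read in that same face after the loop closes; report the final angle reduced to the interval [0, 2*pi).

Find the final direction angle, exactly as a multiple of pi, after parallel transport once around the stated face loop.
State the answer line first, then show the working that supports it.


Answer: final direction angle = (7/6)*pi

enclosed vertex P4: corner angles sum to (7/4)*pi, defect = 2*pi - (7/4)*pi = pi/4
final direction = starting direction + enclosed defect total, reduced mod 2*pi (induced orientation)
final angle = (11/12)*pi + pi/4 = (7/6)*pi (mod 2*pi)


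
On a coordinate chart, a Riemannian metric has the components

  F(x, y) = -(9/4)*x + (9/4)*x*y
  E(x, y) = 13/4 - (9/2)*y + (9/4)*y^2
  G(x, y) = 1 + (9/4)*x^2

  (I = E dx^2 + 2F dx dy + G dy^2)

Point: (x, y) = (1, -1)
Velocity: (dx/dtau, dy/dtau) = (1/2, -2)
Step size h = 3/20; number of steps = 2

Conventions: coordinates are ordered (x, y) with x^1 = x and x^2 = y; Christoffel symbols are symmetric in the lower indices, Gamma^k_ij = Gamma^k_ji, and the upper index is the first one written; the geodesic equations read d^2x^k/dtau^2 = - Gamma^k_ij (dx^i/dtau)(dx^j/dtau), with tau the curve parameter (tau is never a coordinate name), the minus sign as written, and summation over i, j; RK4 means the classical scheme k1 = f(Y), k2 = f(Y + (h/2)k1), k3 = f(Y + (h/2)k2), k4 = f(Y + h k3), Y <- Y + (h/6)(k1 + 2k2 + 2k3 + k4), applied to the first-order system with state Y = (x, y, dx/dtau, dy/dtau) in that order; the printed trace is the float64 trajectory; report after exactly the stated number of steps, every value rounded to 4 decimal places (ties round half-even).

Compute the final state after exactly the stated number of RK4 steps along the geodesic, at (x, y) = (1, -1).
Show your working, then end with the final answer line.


f(Y) = (dx/dtau, dy/dtau, -Gamma^x_ij Y'^i Y'^j, -Gamma^y_ij Y'^i Y'^j) with the Gammas evaluated at the stage position; h = 0.150000; intermediate values shown to 6 dp
step 0: x = 1.0000, y = -1.0000, dx/dtau = 0.5000, dy/dtau = -2.0000
step 1:
  k1: at (x, y) = (1.000000, -1.000000), (dx/dtau, dy/dtau) = (0.500000, -2.000000); Gamma_xxx = 0.000000, Gamma_xxy = -0.367347, Gamma_xyy = 0.000000, Gamma_yxx = 0.000000, Gamma_yxy = 0.183673, Gamma_yyy = 0.000000; k1 = (0.500000, -2.000000, -0.734694, 0.367347)
  k2: at (x, y) = (1.037500, -1.150000), (dx/dtau, dy/dtau) = (0.444898, -1.972449); Gamma_xxx = 0.000000, Gamma_xxy = -0.349972, Gamma_xyy = 0.000000, Gamma_yxx = 0.000000, Gamma_yxy = 0.168882, Gamma_yyy = 0.000000; k2 = (0.444898, -1.972449, -0.614228, 0.296401)
  k3: at (x, y) = (1.033367, -1.147934), (dx/dtau, dy/dtau) = (0.453933, -1.977770); Gamma_xxx = 0.000000, Gamma_xxy = -0.350631, Gamma_xyy = 0.000000, Gamma_yxx = 0.000000, Gamma_yxy = 0.168688, Gamma_yyy = 0.000000; k3 = (0.453933, -1.977770, -0.629575, 0.302888)
  k4: at (x, y) = (1.068090, -1.296665), (dx/dtau, dy/dtau) = (0.405564, -1.954567); Gamma_xxx = 0.000000, Gamma_xxy = -0.334794, Gamma_xyy = 0.000000, Gamma_yxx = 0.000000, Gamma_yxy = 0.155700, Gamma_yyy = 0.000000; k4 = (0.405564, -1.954567, -0.530784, 0.246847)
  Y <- Y + (h/6)(k1 + 2k2 + 2k3 + k4): x = 1.0676, y = -1.2964, dx/dtau = 0.4062, dy/dtau = -1.9547
step 2:
  k1: at (x, y) = (1.067581, -1.296375), (dx/dtau, dy/dtau) = (0.406173, -1.954681); Gamma_xxx = 0.000000, Gamma_xxy = -0.334870, Gamma_xyy = 0.000000, Gamma_yxx = 0.000000, Gamma_yxy = 0.155680, Gamma_yyy = 0.000000; k1 = (0.406173, -1.954681, -0.531732, 0.247201)
  k2: at (x, y) = (1.098044, -1.442976), (dx/dtau, dy/dtau) = (0.366293, -1.936141); Gamma_xxx = 0.000000, Gamma_xxy = -0.320673, Gamma_xyy = 0.000000, Gamma_yxx = 0.000000, Gamma_yxy = 0.144133, Gamma_yyy = 0.000000; k2 = (0.366293, -1.936141, -0.454839, 0.204436)
  k3: at (x, y) = (1.095053, -1.441586), (dx/dtau, dy/dtau) = (0.372060, -1.939348); Gamma_xxx = 0.000000, Gamma_xxy = -0.321053, Gamma_xyy = 0.000000, Gamma_yxx = 0.000000, Gamma_yxy = 0.143993, Gamma_yyy = 0.000000; k3 = (0.372060, -1.939348, -0.463314, 0.207797)
  k4: at (x, y) = (1.123390, -1.587277), (dx/dtau, dy/dtau) = (0.336676, -1.923511); Gamma_xxx = 0.000000, Gamma_xxy = -0.307993, Gamma_xyy = 0.000000, Gamma_yxx = 0.000000, Gamma_yxy = 0.133730, Gamma_yyy = 0.000000; k4 = (0.336676, -1.923511, -0.398912, 0.173207)
  Y <- Y + (h/6)(k1 + 2k2 + 2k3 + k4): x = 1.1231, y = -1.5871, dx/dtau = 0.3370, dy/dtau = -1.9236

Answer: x = 1.1231, y = -1.5871, dx/dtau = 0.3370, dy/dtau = -1.9236


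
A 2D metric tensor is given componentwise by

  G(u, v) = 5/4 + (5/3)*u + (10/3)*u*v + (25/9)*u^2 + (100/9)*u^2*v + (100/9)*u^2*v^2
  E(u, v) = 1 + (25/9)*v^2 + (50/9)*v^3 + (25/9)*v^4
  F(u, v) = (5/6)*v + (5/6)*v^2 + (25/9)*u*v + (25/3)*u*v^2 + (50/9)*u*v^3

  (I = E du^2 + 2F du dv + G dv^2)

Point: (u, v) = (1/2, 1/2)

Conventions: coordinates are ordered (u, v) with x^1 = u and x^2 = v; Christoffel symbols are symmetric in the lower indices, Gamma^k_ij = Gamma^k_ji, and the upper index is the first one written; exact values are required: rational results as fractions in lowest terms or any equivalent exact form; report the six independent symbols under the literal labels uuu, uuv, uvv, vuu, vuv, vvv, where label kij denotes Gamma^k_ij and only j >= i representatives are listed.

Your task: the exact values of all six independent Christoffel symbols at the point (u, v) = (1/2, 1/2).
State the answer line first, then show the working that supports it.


Answer: Gamma_uuu = 0, Gamma_uuv = 120/209, Gamma_uvv = 60/209, Gamma_vuu = 0, Gamma_vuv = 208/209, Gamma_vvv = 104/209

E = 41/16, F = 65/24, G = 205/36 at the point
E_u = 0, E_v = 25/3, F_u = 25/6, F_v = 335/36, G_u = 130/9, G_v = 65/9
EG - F^2 = 1045/144;  g^inv = (144/1045) * [[205/36, -65/24], [-65/24, 41/16]]
first-kind symbols [ij,l] = (1/2)(d_i g_jl + d_j g_il - d_l g_ij): [uu,u] = E_u/2 = 0, [uu,v] = F_u - E_v/2 = 0, [uv,u] = E_v/2 = 25/6, [uv,v] = G_u/2 = 65/9, [vv,u] = F_v - G_u/2 = 25/12, [vv,v] = G_v/2 = 65/18
Gamma^u_ij = (G*[ij,u] - F*[ij,v])/(EG - F^2), Gamma^v_ij = (E*[ij,v] - F*[ij,u])/(EG - F^2)
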